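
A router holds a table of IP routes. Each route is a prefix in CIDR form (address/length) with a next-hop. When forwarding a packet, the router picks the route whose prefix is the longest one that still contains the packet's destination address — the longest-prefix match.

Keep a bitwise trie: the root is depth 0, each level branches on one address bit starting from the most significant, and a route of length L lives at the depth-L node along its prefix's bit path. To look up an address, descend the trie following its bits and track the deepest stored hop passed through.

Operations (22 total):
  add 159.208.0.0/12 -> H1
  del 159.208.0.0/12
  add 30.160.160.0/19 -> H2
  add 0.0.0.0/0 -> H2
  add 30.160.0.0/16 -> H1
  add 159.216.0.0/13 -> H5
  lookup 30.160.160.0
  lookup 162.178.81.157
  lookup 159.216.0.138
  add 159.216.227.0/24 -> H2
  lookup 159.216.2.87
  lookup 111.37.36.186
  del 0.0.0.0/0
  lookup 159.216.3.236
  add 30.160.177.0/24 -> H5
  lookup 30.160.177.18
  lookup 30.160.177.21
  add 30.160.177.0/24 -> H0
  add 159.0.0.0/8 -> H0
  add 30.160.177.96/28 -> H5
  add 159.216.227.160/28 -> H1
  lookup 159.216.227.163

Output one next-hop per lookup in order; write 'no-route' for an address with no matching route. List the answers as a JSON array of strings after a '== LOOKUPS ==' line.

Trace:
  add 159.208.0.0/12 -> H1 at depth 12
  - 159.208.0.0/12 clear@12
  add 30.160.160.0/19 -> H2 at depth 19
  add 0.0.0.0/0 -> H2 at depth 0
  add 30.160.0.0/16 -> H1 at depth 16
  add 159.216.0.0/13 -> H5 at depth 13
  ? 30.160.160.0  path d0:H2→d1:-→d2:-→d3:-→d4:-→d5:-→d6:-→d7:-→d8:-→d9:-→d10:-→d11:-→d12:-→d13:-→d14:-→d15:-→d16:H1→d17:-→d18:-→d19:H2  best=H2
  ? 162.178.81.157  path d0:H2→d1:-→d2:-  best=H2
  ? 159.216.0.138  path d0:H2→d1:-→d2:-→d3:-→d4:-→d5:-→d6:-→d7:-→d8:-→d9:-→d10:-→d11:-→d12:-→d13:H5  best=H5
  add 159.216.227.0/24 -> H2 at depth 24
  ? 159.216.2.87  path d0:H2→d1:-→d2:-→d3:-→d4:-→d5:-→d6:-→d7:-→d8:-→d9:-→d10:-→d11:-→d12:-→d13:H5→d14:-→d15:-→d16:-  best=H5
  ? 111.37.36.186  path d0:H2→d1:-  best=H2
  - 0.0.0.0/0 clear@0
  ? 159.216.3.236  path d0:-→d1:-→d2:-→d3:-→d4:-→d5:-→d6:-→d7:-→d8:-→d9:-→d10:-→d11:-→d12:-→d13:H5→d14:-→d15:-→d16:-  best=H5
  add 30.160.177.0/24 -> H5 at depth 24
  ? 30.160.177.18  path d0:-→d1:-→d2:-→d3:-→d4:-→d5:-→d6:-→d7:-→d8:-→d9:-→d10:-→d11:-→d12:-→d13:-→d14:-→d15:-→d16:H1→d17:-→d18:-→d19:H2→d20:-→d21:-→d22:-→d23:-→d24:H5  best=H5
  ? 30.160.177.21  path d0:-→d1:-→d2:-→d3:-→d4:-→d5:-→d6:-→d7:-→d8:-→d9:-→d10:-→d11:-→d12:-→d13:-→d14:-→d15:-→d16:H1→d17:-→d18:-→d19:H2→d20:-→d21:-→d22:-→d23:-→d24:H5  best=H5
  add 30.160.177.0/24 -> H0 at depth 24
  add 159.0.0.0/8 -> H0 at depth 8
  add 30.160.177.96/28 -> H5 at depth 28
  add 159.216.227.160/28 -> H1 at depth 28
  ? 159.216.227.163  path d0:-→d1:-→d2:-→d3:-→d4:-→d5:-→d6:-→d7:-→d8:H0→d9:-→d10:-→d11:-→d12:-→d13:H5→d14:-→d15:-→d16:-→d17:-→d18:-→d19:-→d20:-→d21:-→d22:-→d23:-→d24:H2→d25:-→d26:-→d27:-→d28:H1  best=H1

== LOOKUPS ==
["H2","H2","H5","H5","H2","H5","H5","H5","H1"]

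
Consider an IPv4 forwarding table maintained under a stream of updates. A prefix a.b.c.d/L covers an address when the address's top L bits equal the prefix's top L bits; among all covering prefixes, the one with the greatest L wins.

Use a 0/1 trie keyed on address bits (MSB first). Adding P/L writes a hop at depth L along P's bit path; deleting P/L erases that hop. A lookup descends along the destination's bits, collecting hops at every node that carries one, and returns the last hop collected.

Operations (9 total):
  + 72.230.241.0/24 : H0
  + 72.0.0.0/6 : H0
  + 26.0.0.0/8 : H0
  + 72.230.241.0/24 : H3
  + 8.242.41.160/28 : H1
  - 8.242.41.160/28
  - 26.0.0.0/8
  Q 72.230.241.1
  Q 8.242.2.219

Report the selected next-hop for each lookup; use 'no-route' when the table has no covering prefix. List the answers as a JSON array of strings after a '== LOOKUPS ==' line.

Trace:
  + 72.230.241.0/24 (H0) depth=24
  + 72.0.0.0/6 (H0) depth=6
  + 26.0.0.0/8 (H0) depth=8
  + 72.230.241.0/24 (H3) depth=24
  + 8.242.41.160/28 (H1) depth=28
  del 8.242.41.160/28 (clear depth 28)
  del 26.0.0.0/8 (clear depth 8)
  lookup 72.230.241.1: bits 010010001110011011110001 walk d0:-→d1:-→d2:-→d3:-→d4:-→d5:-→d6:H0→d7:-→d8:-→d9:-→d10:-→d11:-→d12:-→d13:-→d14:-→d15:-→d16:-→d17:-→d18:-→d19:-→d20:-→d21:-→d22:-→d23:-→d24:H3 -> H3
  lookup 8.242.2.219: bits 000010001111001000 walk d0:-→d1:-→d2:-→d3:-→d4:-→d5:-→d6:-→d7:-→d8:-→d9:-→d10:-→d11:-→d12:-→d13:-→d14:-→d15:-→d16:-→d17:-→d18:- -> no-route

== LOOKUPS ==
["H3","no-route"]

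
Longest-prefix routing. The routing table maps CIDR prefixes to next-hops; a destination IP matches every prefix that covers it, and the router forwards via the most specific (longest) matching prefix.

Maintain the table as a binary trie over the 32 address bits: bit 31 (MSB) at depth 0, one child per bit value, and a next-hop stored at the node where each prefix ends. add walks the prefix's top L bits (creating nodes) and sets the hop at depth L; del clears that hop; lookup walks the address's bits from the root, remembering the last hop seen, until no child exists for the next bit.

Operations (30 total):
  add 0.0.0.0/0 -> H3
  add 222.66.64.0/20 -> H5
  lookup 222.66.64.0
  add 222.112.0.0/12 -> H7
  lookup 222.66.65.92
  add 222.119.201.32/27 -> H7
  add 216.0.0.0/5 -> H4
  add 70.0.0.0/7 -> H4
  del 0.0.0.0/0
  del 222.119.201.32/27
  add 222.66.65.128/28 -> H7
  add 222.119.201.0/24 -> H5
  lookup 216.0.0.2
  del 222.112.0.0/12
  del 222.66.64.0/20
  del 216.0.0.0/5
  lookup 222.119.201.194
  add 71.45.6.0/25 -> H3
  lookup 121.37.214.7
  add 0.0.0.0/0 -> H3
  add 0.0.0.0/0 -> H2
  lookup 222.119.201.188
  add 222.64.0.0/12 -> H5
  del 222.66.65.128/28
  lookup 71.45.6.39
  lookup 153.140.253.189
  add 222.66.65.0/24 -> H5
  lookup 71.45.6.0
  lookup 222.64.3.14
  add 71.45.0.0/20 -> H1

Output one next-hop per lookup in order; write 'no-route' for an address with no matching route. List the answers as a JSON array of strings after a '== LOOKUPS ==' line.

Trace:
  + 0.0.0.0/0 (H3) depth=0
  + 222.66.64.0/20 (H5) depth=20
  ? 222.66.64.0  path d0:H3→d1:-→d2:-→d3:-→d4:-→d5:-→d6:-→d7:-→d8:-→d9:-→d10:-→d11:-→d12:-→d13:-→d14:-→d15:-→d16:-→d17:-→d18:-→d19:-→d20:H5  best=H5
  + 222.112.0.0/12 (H7) depth=12
  ? 222.66.65.92  path d0:H3→d1:-→d2:-→d3:-→d4:-→d5:-→d6:-→d7:-→d8:-→d9:-→d10:-→d11:-→d12:-→d13:-→d14:-→d15:-→d16:-→d17:-→d18:-→d19:-→d20:H5  best=H5
  + 222.119.201.32/27 (H7) depth=27
  + 216.0.0.0/5 (H4) depth=5
  + 70.0.0.0/7 (H4) depth=7
  del 0.0.0.0/0 (clear depth 0)
  del 222.119.201.32/27 (clear depth 27)
  + 222.66.65.128/28 (H7) depth=28
  + 222.119.201.0/24 (H5) depth=24
  ? 216.0.0.2  path d0:-→d1:-→d2:-→d3:-→d4:-→d5:H4  best=H4
  del 222.112.0.0/12 (clear depth 12)
  del 222.66.64.0/20 (clear depth 20)
  del 216.0.0.0/5 (clear depth 5)
  ? 222.119.201.194  path d0:-→d1:-→d2:-→d3:-→d4:-→d5:-→d6:-→d7:-→d8:-→d9:-→d10:-→d11:-→d12:-→d13:-→d14:-→d15:-→d16:-→d17:-→d18:-→d19:-→d20:-→d21:-→d22:-→d23:-→d24:H5  best=H5
  + 71.45.6.0/25 (H3) depth=25
  ? 121.37.214.7  path d0:-→d1:-→d2:-  best=no-route
  + 0.0.0.0/0 (H3) depth=0
  + 0.0.0.0/0 (H2) depth=0
  ? 222.119.201.188  path d0:H2→d1:-→d2:-→d3:-→d4:-→d5:-→d6:-→d7:-→d8:-→d9:-→d10:-→d11:-→d12:-→d13:-→d14:-→d15:-→d16:-→d17:-→d18:-→d19:-→d20:-→d21:-→d22:-→d23:-→d24:H5  best=H5
  + 222.64.0.0/12 (H5) depth=12
  del 222.66.65.128/28 (clear depth 28)
  ? 71.45.6.39  path d0:H2→d1:-→d2:-→d3:-→d4:-→d5:-→d6:-→d7:H4→d8:-→d9:-→d10:-→d11:-→d12:-→d13:-→d14:-→d15:-→d16:-→d17:-→d18:-→d19:-→d20:-→d21:-→d22:-→d23:-→d24:-→d25:H3  best=H3
  ? 153.140.253.189  path d0:H2→d1:-  best=H2
  + 222.66.65.0/24 (H5) depth=24
  ? 71.45.6.0  path d0:H2→d1:-→d2:-→d3:-→d4:-→d5:-→d6:-→d7:H4→d8:-→d9:-→d10:-→d11:-→d12:-→d13:-→d14:-→d15:-→d16:-→d17:-→d18:-→d19:-→d20:-→d21:-→d22:-→d23:-→d24:-→d25:H3  best=H3
  ? 222.64.3.14  path d0:H2→d1:-→d2:-→d3:-→d4:-→d5:-→d6:-→d7:-→d8:-→d9:-→d10:-→d11:-→d12:H5→d13:-→d14:-  best=H5
  + 71.45.0.0/20 (H1) depth=20

== LOOKUPS ==
["H5","H5","H4","H5","no-route","H5","H3","H2","H3","H5"]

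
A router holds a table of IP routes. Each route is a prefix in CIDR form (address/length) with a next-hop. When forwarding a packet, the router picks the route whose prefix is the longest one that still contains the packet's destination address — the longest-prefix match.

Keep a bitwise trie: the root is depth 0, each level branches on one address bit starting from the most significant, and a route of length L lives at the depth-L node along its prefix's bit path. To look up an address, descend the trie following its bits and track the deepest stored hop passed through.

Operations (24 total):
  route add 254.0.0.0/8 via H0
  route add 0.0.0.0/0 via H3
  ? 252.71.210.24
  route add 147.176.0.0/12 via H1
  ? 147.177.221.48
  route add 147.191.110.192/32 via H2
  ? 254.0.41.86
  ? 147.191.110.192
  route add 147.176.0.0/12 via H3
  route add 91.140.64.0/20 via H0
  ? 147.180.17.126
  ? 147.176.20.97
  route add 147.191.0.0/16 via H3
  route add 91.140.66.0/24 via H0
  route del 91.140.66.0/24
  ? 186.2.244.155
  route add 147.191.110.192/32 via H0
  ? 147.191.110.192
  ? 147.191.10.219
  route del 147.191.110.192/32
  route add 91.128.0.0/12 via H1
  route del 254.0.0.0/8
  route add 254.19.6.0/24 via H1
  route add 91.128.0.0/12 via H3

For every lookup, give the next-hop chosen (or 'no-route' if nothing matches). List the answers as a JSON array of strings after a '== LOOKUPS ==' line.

Process each operation:
  add 254.0.0.0/8 -> H0 at depth 8
  add 0.0.0.0/0 -> H3 at depth 0
  Q 252.71.210.24: descend 111111 ; hops seen [H3] ; pick H3
  add 147.176.0.0/12 -> H1 at depth 12
  Q 147.177.221.48: descend 100100111011 ; hops seen [H3,H1] ; pick H1
  add 147.191.110.192/32 -> H2 at depth 32
  Q 254.0.41.86: descend 11111110 ; hops seen [H3,H0] ; pick H0
  Q 147.191.110.192: descend 10010011101111110110111011000000 ; hops seen [H3,H1,H2] ; pick H2
  add 147.176.0.0/12 -> H3 at depth 12
  add 91.140.64.0/20 -> H0 at depth 20
  Q 147.180.17.126: descend 100100111011 ; hops seen [H3,H3] ; pick H3
  Q 147.176.20.97: descend 100100111011 ; hops seen [H3,H3] ; pick H3
  add 147.191.0.0/16 -> H3 at depth 16
  add 91.140.66.0/24 -> H0 at depth 24
  - 91.140.66.0/24 clear@24
  Q 186.2.244.155: descend 10 ; hops seen [H3] ; pick H3
  add 147.191.110.192/32 -> H0 at depth 32
  Q 147.191.110.192: descend 10010011101111110110111011000000 ; hops seen [H3,H3,H3,H0] ; pick H0
  Q 147.191.10.219: descend 10010011101111110 ; hops seen [H3,H3,H3] ; pick H3
  - 147.191.110.192/32 clear@32
  add 91.128.0.0/12 -> H1 at depth 12
  - 254.0.0.0/8 clear@8
  add 254.19.6.0/24 -> H1 at depth 24
  add 91.128.0.0/12 -> H3 at depth 12

== LOOKUPS ==
["H3","H1","H0","H2","H3","H3","H3","H0","H3"]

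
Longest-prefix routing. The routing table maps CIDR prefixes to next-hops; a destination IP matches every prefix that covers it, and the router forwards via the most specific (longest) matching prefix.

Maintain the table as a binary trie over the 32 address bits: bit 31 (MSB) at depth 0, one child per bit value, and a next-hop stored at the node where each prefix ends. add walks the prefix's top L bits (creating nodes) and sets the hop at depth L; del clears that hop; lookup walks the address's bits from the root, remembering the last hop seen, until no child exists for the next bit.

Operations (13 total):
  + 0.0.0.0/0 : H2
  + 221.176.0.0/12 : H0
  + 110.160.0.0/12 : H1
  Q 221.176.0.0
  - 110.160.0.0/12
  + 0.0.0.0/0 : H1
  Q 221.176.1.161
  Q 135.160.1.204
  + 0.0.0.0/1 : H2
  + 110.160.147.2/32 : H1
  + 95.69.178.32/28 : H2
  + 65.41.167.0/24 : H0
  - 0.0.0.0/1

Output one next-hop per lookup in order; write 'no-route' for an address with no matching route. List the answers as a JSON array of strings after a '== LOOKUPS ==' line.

Apply in order:
  add 0.0.0.0/0 -> H2 at depth 0
  add 221.176.0.0/12 -> H0 at depth 12
  add 110.160.0.0/12 -> H1 at depth 12
  Q 221.176.0.0: descend 110111011011 ; hops seen [H2,H0] ; pick H0
  - 110.160.0.0/12 clear@12
  add 0.0.0.0/0 -> H1 at depth 0
  Q 221.176.1.161: descend 110111011011 ; hops seen [H1,H0] ; pick H0
  Q 135.160.1.204: descend 1 ; hops seen [H1] ; pick H1
  add 0.0.0.0/1 -> H2 at depth 1
  add 110.160.147.2/32 -> H1 at depth 32
  add 95.69.178.32/28 -> H2 at depth 28
  add 65.41.167.0/24 -> H0 at depth 24
  - 0.0.0.0/1 clear@1

== LOOKUPS ==
["H0","H0","H1"]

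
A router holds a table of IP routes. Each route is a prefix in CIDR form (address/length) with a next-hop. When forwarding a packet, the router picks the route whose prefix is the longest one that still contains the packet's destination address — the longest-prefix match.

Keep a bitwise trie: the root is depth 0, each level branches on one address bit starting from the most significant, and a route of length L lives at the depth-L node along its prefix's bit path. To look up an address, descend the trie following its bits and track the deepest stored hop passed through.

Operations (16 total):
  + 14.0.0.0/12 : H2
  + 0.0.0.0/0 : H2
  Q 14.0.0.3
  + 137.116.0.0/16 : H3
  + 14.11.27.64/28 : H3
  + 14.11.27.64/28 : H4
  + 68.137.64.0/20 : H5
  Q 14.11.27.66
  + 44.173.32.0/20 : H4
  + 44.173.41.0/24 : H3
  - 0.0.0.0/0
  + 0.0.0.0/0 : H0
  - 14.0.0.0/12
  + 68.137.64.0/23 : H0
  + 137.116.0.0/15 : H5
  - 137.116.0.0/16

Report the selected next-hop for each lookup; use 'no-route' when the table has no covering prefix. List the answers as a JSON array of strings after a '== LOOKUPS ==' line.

Apply in order:
  + 14.0.0.0/12 (H2) depth=12
  + 0.0.0.0/0 (H2) depth=0
  Q 14.0.0.3: descend 000011100000 ; hops seen [H2,H2] ; pick H2
  + 137.116.0.0/16 (H3) depth=16
  + 14.11.27.64/28 (H3) depth=28
  + 14.11.27.64/28 (H4) depth=28
  + 68.137.64.0/20 (H5) depth=20
  Q 14.11.27.66: descend 0000111000001011000110110100 ; hops seen [H2,H2,H4] ; pick H4
  + 44.173.32.0/20 (H4) depth=20
  + 44.173.41.0/24 (H3) depth=24
  - 0.0.0.0/0 clear@0
  + 0.0.0.0/0 (H0) depth=0
  - 14.0.0.0/12 clear@12
  + 68.137.64.0/23 (H0) depth=23
  + 137.116.0.0/15 (H5) depth=15
  - 137.116.0.0/16 clear@16

== LOOKUPS ==
["H2","H4"]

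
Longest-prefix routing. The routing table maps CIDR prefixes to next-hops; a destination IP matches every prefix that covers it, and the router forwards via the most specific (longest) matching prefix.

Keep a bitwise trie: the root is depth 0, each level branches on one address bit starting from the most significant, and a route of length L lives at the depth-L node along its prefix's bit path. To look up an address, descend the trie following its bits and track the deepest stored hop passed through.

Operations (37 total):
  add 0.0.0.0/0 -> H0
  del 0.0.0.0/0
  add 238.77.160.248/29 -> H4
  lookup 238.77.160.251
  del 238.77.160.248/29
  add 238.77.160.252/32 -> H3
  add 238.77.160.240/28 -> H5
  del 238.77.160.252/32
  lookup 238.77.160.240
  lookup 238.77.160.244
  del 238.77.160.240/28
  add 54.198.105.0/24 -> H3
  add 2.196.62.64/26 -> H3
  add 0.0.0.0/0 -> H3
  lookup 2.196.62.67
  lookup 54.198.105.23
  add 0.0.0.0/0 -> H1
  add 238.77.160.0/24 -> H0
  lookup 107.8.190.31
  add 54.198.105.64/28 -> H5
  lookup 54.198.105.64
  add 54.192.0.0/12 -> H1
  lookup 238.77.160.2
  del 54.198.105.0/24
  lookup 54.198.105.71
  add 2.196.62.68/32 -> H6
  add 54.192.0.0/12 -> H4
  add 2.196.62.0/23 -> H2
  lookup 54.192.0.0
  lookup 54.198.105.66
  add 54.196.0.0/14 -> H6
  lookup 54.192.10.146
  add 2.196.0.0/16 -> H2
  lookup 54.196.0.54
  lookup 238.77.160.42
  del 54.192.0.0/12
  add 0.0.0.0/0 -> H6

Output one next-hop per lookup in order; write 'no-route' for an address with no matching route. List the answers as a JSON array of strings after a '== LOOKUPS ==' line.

Trace:
  add 0.0.0.0/0 -> H0 at depth 0
  del 0.0.0.0/0 (clear depth 0)
  add 238.77.160.248/29 -> H4 at depth 29
  Q 238.77.160.251: descend 11101110010011011010000011111 ; hops seen [H4] ; pick H4
  del 238.77.160.248/29 (clear depth 29)
  add 238.77.160.252/32 -> H3 at depth 32
  add 238.77.160.240/28 -> H5 at depth 28
  del 238.77.160.252/32 (clear depth 32)
  Q 238.77.160.240: descend 1110111001001101101000001111 ; hops seen [H5] ; pick H5
  Q 238.77.160.244: descend 1110111001001101101000001111 ; hops seen [H5] ; pick H5
  del 238.77.160.240/28 (clear depth 28)
  add 54.198.105.0/24 -> H3 at depth 24
  add 2.196.62.64/26 -> H3 at depth 26
  add 0.0.0.0/0 -> H3 at depth 0
  Q 2.196.62.67: descend 00000010110001000011111001 ; hops seen [H3,H3] ; pick H3
  Q 54.198.105.23: descend 001101101100011001101001 ; hops seen [H3,H3] ; pick H3
  add 0.0.0.0/0 -> H1 at depth 0
  add 238.77.160.0/24 -> H0 at depth 24
  Q 107.8.190.31: descend 0 ; hops seen [H1] ; pick H1
  add 54.198.105.64/28 -> H5 at depth 28
  Q 54.198.105.64: descend 0011011011000110011010010100 ; hops seen [H1,H3,H5] ; pick H5
  add 54.192.0.0/12 -> H1 at depth 12
  Q 238.77.160.2: descend 111011100100110110100000 ; hops seen [H1,H0] ; pick H0
  del 54.198.105.0/24 (clear depth 24)
  Q 54.198.105.71: descend 0011011011000110011010010100 ; hops seen [H1,H1,H5] ; pick H5
  add 2.196.62.68/32 -> H6 at depth 32
  add 54.192.0.0/12 -> H4 at depth 12
  add 2.196.62.0/23 -> H2 at depth 23
  Q 54.192.0.0: descend 0011011011000 ; hops seen [H1,H4] ; pick H4
  Q 54.198.105.66: descend 0011011011000110011010010100 ; hops seen [H1,H4,H5] ; pick H5
  add 54.196.0.0/14 -> H6 at depth 14
  Q 54.192.10.146: descend 0011011011000 ; hops seen [H1,H4] ; pick H4
  add 2.196.0.0/16 -> H2 at depth 16
  Q 54.196.0.54: descend 00110110110001 ; hops seen [H1,H4,H6] ; pick H6
  Q 238.77.160.42: descend 111011100100110110100000 ; hops seen [H1,H0] ; pick H0
  del 54.192.0.0/12 (clear depth 12)
  add 0.0.0.0/0 -> H6 at depth 0

== LOOKUPS ==
["H4","H5","H5","H3","H3","H1","H5","H0","H5","H4","H5","H4","H6","H0"]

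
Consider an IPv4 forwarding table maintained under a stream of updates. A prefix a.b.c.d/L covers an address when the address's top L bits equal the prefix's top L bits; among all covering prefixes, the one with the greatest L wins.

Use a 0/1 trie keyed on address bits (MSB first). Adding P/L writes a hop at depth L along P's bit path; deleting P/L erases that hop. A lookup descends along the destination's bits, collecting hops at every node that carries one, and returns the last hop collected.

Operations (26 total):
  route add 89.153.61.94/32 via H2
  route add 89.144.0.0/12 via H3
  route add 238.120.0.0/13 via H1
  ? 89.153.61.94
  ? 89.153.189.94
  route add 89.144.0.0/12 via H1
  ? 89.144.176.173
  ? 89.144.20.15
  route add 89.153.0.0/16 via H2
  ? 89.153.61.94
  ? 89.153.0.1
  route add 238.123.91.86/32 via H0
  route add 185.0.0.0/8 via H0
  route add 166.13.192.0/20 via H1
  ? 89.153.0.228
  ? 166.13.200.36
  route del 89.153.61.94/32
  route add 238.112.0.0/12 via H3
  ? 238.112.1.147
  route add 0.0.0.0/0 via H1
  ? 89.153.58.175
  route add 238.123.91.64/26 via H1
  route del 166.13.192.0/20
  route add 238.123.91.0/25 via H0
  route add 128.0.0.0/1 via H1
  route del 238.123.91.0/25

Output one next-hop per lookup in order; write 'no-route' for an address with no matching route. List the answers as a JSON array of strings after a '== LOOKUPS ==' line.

Apply in order:
  + 89.153.61.94/32 (H2) depth=32
  + 89.144.0.0/12 (H3) depth=12
  + 238.120.0.0/13 (H1) depth=13
  ? 89.153.61.94  path d0:-→d1:-→d2:-→d3:-→d4:-→d5:-→d6:-→d7:-→d8:-→d9:-→d10:-→d11:-→d12:H3→d13:-→d14:-→d15:-→d16:-→d17:-→d18:-→d19:-→d20:-→d21:-→d22:-→d23:-→d24:-→d25:-→d26:-→d27:-→d28:-→d29:-→d30:-→d31:-→d32:H2  best=H2
  ? 89.153.189.94  path d0:-→d1:-→d2:-→d3:-→d4:-→d5:-→d6:-→d7:-→d8:-→d9:-→d10:-→d11:-→d12:H3→d13:-→d14:-→d15:-→d16:-  best=H3
  + 89.144.0.0/12 (H1) depth=12
  ? 89.144.176.173  path d0:-→d1:-→d2:-→d3:-→d4:-→d5:-→d6:-→d7:-→d8:-→d9:-→d10:-→d11:-→d12:H1  best=H1
  ? 89.144.20.15  path d0:-→d1:-→d2:-→d3:-→d4:-→d5:-→d6:-→d7:-→d8:-→d9:-→d10:-→d11:-→d12:H1  best=H1
  + 89.153.0.0/16 (H2) depth=16
  ? 89.153.61.94  path d0:-→d1:-→d2:-→d3:-→d4:-→d5:-→d6:-→d7:-→d8:-→d9:-→d10:-→d11:-→d12:H1→d13:-→d14:-→d15:-→d16:H2→d17:-→d18:-→d19:-→d20:-→d21:-→d22:-→d23:-→d24:-→d25:-→d26:-→d27:-→d28:-→d29:-→d30:-→d31:-→d32:H2  best=H2
  ? 89.153.0.1  path d0:-→d1:-→d2:-→d3:-→d4:-→d5:-→d6:-→d7:-→d8:-→d9:-→d10:-→d11:-→d12:H1→d13:-→d14:-→d15:-→d16:H2→d17:-→d18:-  best=H2
  + 238.123.91.86/32 (H0) depth=32
  + 185.0.0.0/8 (H0) depth=8
  + 166.13.192.0/20 (H1) depth=20
  ? 89.153.0.228  path d0:-→d1:-→d2:-→d3:-→d4:-→d5:-→d6:-→d7:-→d8:-→d9:-→d10:-→d11:-→d12:H1→d13:-→d14:-→d15:-→d16:H2→d17:-→d18:-  best=H2
  ? 166.13.200.36  path d0:-→d1:-→d2:-→d3:-→d4:-→d5:-→d6:-→d7:-→d8:-→d9:-→d10:-→d11:-→d12:-→d13:-→d14:-→d15:-→d16:-→d17:-→d18:-→d19:-→d20:H1  best=H1
  - 89.153.61.94/32 clear@32
  + 238.112.0.0/12 (H3) depth=12
  ? 238.112.1.147  path d0:-→d1:-→d2:-→d3:-→d4:-→d5:-→d6:-→d7:-→d8:-→d9:-→d10:-→d11:-→d12:H3  best=H3
  + 0.0.0.0/0 (H1) depth=0
  ? 89.153.58.175  path d0:H1→d1:-→d2:-→d3:-→d4:-→d5:-→d6:-→d7:-→d8:-→d9:-→d10:-→d11:-→d12:H1→d13:-→d14:-→d15:-→d16:H2→d17:-→d18:-→d19:-→d20:-→d21:-  best=H2
  + 238.123.91.64/26 (H1) depth=26
  - 166.13.192.0/20 clear@20
  + 238.123.91.0/25 (H0) depth=25
  + 128.0.0.0/1 (H1) depth=1
  - 238.123.91.0/25 clear@25

== LOOKUPS ==
["H2","H3","H1","H1","H2","H2","H2","H1","H3","H2"]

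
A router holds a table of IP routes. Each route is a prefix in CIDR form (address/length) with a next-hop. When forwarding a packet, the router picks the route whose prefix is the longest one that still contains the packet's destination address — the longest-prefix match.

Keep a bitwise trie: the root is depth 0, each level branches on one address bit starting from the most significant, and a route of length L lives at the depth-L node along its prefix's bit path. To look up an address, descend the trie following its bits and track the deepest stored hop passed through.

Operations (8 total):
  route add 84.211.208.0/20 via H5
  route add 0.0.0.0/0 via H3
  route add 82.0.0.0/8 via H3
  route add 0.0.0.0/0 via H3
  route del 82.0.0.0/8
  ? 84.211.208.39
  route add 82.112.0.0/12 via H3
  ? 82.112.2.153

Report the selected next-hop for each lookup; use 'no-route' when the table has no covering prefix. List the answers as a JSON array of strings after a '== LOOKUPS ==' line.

Process each operation:
  + 84.211.208.0/20 (H5) depth=20
  + 0.0.0.0/0 (H3) depth=0
  + 82.0.0.0/8 (H3) depth=8
  + 0.0.0.0/0 (H3) depth=0
  del 82.0.0.0/8 (clear depth 8)
  Q 84.211.208.39: descend 01010100110100111101 ; hops seen [H3,H5] ; pick H5
  + 82.112.0.0/12 (H3) depth=12
  Q 82.112.2.153: descend 010100100111 ; hops seen [H3,H3] ; pick H3

== LOOKUPS ==
["H5","H3"]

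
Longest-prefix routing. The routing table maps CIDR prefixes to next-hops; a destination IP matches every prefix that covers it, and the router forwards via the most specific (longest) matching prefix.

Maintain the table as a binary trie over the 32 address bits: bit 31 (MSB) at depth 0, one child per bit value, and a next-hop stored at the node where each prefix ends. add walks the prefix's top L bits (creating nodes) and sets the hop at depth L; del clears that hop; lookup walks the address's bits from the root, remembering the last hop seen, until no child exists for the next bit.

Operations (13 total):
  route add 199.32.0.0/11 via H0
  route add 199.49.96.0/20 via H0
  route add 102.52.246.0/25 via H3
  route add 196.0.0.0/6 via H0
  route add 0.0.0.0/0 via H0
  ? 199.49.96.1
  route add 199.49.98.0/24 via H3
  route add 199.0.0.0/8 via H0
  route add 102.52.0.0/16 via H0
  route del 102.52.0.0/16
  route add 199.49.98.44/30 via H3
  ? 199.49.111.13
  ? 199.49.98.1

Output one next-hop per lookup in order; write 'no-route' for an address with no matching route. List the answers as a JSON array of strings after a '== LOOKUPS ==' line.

Apply in order:
  + 199.32.0.0/11 (H0) depth=11
  + 199.49.96.0/20 (H0) depth=20
  + 102.52.246.0/25 (H3) depth=25
  + 196.0.0.0/6 (H0) depth=6
  + 0.0.0.0/0 (H0) depth=0
  Q 199.49.96.1: descend 11000111001100010110 ; hops seen [H0,H0,H0,H0] ; pick H0
  + 199.49.98.0/24 (H3) depth=24
  + 199.0.0.0/8 (H0) depth=8
  + 102.52.0.0/16 (H0) depth=16
  - 102.52.0.0/16 clear@16
  + 199.49.98.44/30 (H3) depth=30
  Q 199.49.111.13: descend 11000111001100010110 ; hops seen [H0,H0,H0,H0,H0] ; pick H0
  Q 199.49.98.1: descend 11000111001100010110001000 ; hops seen [H0,H0,H0,H0,H0,H3] ; pick H3

== LOOKUPS ==
["H0","H0","H3"]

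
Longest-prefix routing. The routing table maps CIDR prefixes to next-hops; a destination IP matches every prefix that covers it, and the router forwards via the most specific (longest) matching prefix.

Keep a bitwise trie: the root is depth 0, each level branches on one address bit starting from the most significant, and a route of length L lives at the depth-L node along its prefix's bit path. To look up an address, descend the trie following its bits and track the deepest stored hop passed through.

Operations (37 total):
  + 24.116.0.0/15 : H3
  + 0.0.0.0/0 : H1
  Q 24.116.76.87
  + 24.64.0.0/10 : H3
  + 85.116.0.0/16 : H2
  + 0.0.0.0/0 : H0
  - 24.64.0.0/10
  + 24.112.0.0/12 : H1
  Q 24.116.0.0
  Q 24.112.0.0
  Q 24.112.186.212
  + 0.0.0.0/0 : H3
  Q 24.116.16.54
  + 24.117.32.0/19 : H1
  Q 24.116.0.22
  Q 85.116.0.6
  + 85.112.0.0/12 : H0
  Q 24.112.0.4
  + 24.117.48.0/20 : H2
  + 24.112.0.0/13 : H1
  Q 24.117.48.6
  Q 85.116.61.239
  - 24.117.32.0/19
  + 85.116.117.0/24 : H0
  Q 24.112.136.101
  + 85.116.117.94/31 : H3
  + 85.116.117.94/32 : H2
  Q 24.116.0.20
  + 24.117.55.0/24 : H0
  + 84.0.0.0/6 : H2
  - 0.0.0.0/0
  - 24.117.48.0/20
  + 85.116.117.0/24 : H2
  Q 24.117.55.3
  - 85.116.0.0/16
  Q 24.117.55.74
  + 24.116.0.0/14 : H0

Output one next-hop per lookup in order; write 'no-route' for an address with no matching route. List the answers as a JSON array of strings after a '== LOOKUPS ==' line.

Apply in order:
  add 24.116.0.0/15 -> H3 at depth 15
  add 0.0.0.0/0 -> H1 at depth 0
  lookup 24.116.76.87: bits 000110000111010 walk d0:H1→d1:-→d2:-→d3:-→d4:-→d5:-→d6:-→d7:-→d8:-→d9:-→d10:-→d11:-→d12:-→d13:-→d14:-→d15:H3 -> H3
  add 24.64.0.0/10 -> H3 at depth 10
  add 85.116.0.0/16 -> H2 at depth 16
  add 0.0.0.0/0 -> H0 at depth 0
  - 24.64.0.0/10 clear@10
  add 24.112.0.0/12 -> H1 at depth 12
  lookup 24.116.0.0: bits 000110000111010 walk d0:H0→d1:-→d2:-→d3:-→d4:-→d5:-→d6:-→d7:-→d8:-→d9:-→d10:-→d11:-→d12:H1→d13:-→d14:-→d15:H3 -> H3
  lookup 24.112.0.0: bits 0001100001110 walk d0:H0→d1:-→d2:-→d3:-→d4:-→d5:-→d6:-→d7:-→d8:-→d9:-→d10:-→d11:-→d12:H1→d13:- -> H1
  lookup 24.112.186.212: bits 0001100001110 walk d0:H0→d1:-→d2:-→d3:-→d4:-→d5:-→d6:-→d7:-→d8:-→d9:-→d10:-→d11:-→d12:H1→d13:- -> H1
  add 0.0.0.0/0 -> H3 at depth 0
  lookup 24.116.16.54: bits 000110000111010 walk d0:H3→d1:-→d2:-→d3:-→d4:-→d5:-→d6:-→d7:-→d8:-→d9:-→d10:-→d11:-→d12:H1→d13:-→d14:-→d15:H3 -> H3
  add 24.117.32.0/19 -> H1 at depth 19
  lookup 24.116.0.22: bits 000110000111010 walk d0:H3→d1:-→d2:-→d3:-→d4:-→d5:-→d6:-→d7:-→d8:-→d9:-→d10:-→d11:-→d12:H1→d13:-→d14:-→d15:H3 -> H3
  lookup 85.116.0.6: bits 0101010101110100 walk d0:H3→d1:-→d2:-→d3:-→d4:-→d5:-→d6:-→d7:-→d8:-→d9:-→d10:-→d11:-→d12:-→d13:-→d14:-→d15:-→d16:H2 -> H2
  add 85.112.0.0/12 -> H0 at depth 12
  lookup 24.112.0.4: bits 0001100001110 walk d0:H3→d1:-→d2:-→d3:-→d4:-→d5:-→d6:-→d7:-→d8:-→d9:-→d10:-→d11:-→d12:H1→d13:- -> H1
  add 24.117.48.0/20 -> H2 at depth 20
  add 24.112.0.0/13 -> H1 at depth 13
  lookup 24.117.48.6: bits 00011000011101010011 walk d0:H3→d1:-→d2:-→d3:-→d4:-→d5:-→d6:-→d7:-→d8:-→d9:-→d10:-→d11:-→d12:H1→d13:H1→d14:-→d15:H3→d16:-→d17:-→d18:-→d19:H1→d20:H2 -> H2
  lookup 85.116.61.239: bits 0101010101110100 walk d0:H3→d1:-→d2:-→d3:-→d4:-→d5:-→d6:-→d7:-→d8:-→d9:-→d10:-→d11:-→d12:H0→d13:-→d14:-→d15:-→d16:H2 -> H2
  - 24.117.32.0/19 clear@19
  add 85.116.117.0/24 -> H0 at depth 24
  lookup 24.112.136.101: bits 0001100001110 walk d0:H3→d1:-→d2:-→d3:-→d4:-→d5:-→d6:-→d7:-→d8:-→d9:-→d10:-→d11:-→d12:H1→d13:H1 -> H1
  add 85.116.117.94/31 -> H3 at depth 31
  add 85.116.117.94/32 -> H2 at depth 32
  lookup 24.116.0.20: bits 000110000111010 walk d0:H3→d1:-→d2:-→d3:-→d4:-→d5:-→d6:-→d7:-→d8:-→d9:-→d10:-→d11:-→d12:H1→d13:H1→d14:-→d15:H3 -> H3
  add 24.117.55.0/24 -> H0 at depth 24
  add 84.0.0.0/6 -> H2 at depth 6
  - 0.0.0.0/0 clear@0
  - 24.117.48.0/20 clear@20
  add 85.116.117.0/24 -> H2 at depth 24
  lookup 24.117.55.3: bits 000110000111010100110111 walk d0:-→d1:-→d2:-→d3:-→d4:-→d5:-→d6:-→d7:-→d8:-→d9:-→d10:-→d11:-→d12:H1→d13:H1→d14:-→d15:H3→d16:-→d17:-→d18:-→d19:-→d20:-→d21:-→d22:-→d23:-→d24:H0 -> H0
  - 85.116.0.0/16 clear@16
  lookup 24.117.55.74: bits 000110000111010100110111 walk d0:-→d1:-→d2:-→d3:-→d4:-→d5:-→d6:-→d7:-→d8:-→d9:-→d10:-→d11:-→d12:H1→d13:H1→d14:-→d15:H3→d16:-→d17:-→d18:-→d19:-→d20:-→d21:-→d22:-→d23:-→d24:H0 -> H0
  add 24.116.0.0/14 -> H0 at depth 14

== LOOKUPS ==
["H3","H3","H1","H1","H3","H3","H2","H1","H2","H2","H1","H3","H0","H0"]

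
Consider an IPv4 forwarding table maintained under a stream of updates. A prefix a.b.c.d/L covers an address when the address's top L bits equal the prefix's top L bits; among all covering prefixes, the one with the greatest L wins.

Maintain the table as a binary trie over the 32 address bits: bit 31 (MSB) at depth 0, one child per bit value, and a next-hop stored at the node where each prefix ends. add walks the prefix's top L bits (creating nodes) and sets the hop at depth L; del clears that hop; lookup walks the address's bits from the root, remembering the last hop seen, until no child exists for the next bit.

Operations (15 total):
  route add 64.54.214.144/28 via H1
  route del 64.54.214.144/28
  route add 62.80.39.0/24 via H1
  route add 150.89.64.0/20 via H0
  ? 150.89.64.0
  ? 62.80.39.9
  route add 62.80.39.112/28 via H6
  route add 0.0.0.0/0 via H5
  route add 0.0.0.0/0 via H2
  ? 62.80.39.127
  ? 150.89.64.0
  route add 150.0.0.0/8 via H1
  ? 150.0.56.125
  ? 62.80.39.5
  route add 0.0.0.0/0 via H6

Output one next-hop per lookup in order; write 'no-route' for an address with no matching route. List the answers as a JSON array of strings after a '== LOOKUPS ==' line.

Process each operation:
  + 64.54.214.144/28 (H1) depth=28
  del 64.54.214.144/28 (clear depth 28)
  + 62.80.39.0/24 (H1) depth=24
  + 150.89.64.0/20 (H0) depth=20
  ? 150.89.64.0  path d0:-→d1:-→d2:-→d3:-→d4:-→d5:-→d6:-→d7:-→d8:-→d9:-→d10:-→d11:-→d12:-→d13:-→d14:-→d15:-→d16:-→d17:-→d18:-→d19:-→d20:H0  best=H0
  ? 62.80.39.9  path d0:-→d1:-→d2:-→d3:-→d4:-→d5:-→d6:-→d7:-→d8:-→d9:-→d10:-→d11:-→d12:-→d13:-→d14:-→d15:-→d16:-→d17:-→d18:-→d19:-→d20:-→d21:-→d22:-→d23:-→d24:H1  best=H1
  + 62.80.39.112/28 (H6) depth=28
  + 0.0.0.0/0 (H5) depth=0
  + 0.0.0.0/0 (H2) depth=0
  ? 62.80.39.127  path d0:H2→d1:-→d2:-→d3:-→d4:-→d5:-→d6:-→d7:-→d8:-→d9:-→d10:-→d11:-→d12:-→d13:-→d14:-→d15:-→d16:-→d17:-→d18:-→d19:-→d20:-→d21:-→d22:-→d23:-→d24:H1→d25:-→d26:-→d27:-→d28:H6  best=H6
  ? 150.89.64.0  path d0:H2→d1:-→d2:-→d3:-→d4:-→d5:-→d6:-→d7:-→d8:-→d9:-→d10:-→d11:-→d12:-→d13:-→d14:-→d15:-→d16:-→d17:-→d18:-→d19:-→d20:H0  best=H0
  + 150.0.0.0/8 (H1) depth=8
  ? 150.0.56.125  path d0:H2→d1:-→d2:-→d3:-→d4:-→d5:-→d6:-→d7:-→d8:H1→d9:-  best=H1
  ? 62.80.39.5  path d0:H2→d1:-→d2:-→d3:-→d4:-→d5:-→d6:-→d7:-→d8:-→d9:-→d10:-→d11:-→d12:-→d13:-→d14:-→d15:-→d16:-→d17:-→d18:-→d19:-→d20:-→d21:-→d22:-→d23:-→d24:H1→d25:-  best=H1
  + 0.0.0.0/0 (H6) depth=0

== LOOKUPS ==
["H0","H1","H6","H0","H1","H1"]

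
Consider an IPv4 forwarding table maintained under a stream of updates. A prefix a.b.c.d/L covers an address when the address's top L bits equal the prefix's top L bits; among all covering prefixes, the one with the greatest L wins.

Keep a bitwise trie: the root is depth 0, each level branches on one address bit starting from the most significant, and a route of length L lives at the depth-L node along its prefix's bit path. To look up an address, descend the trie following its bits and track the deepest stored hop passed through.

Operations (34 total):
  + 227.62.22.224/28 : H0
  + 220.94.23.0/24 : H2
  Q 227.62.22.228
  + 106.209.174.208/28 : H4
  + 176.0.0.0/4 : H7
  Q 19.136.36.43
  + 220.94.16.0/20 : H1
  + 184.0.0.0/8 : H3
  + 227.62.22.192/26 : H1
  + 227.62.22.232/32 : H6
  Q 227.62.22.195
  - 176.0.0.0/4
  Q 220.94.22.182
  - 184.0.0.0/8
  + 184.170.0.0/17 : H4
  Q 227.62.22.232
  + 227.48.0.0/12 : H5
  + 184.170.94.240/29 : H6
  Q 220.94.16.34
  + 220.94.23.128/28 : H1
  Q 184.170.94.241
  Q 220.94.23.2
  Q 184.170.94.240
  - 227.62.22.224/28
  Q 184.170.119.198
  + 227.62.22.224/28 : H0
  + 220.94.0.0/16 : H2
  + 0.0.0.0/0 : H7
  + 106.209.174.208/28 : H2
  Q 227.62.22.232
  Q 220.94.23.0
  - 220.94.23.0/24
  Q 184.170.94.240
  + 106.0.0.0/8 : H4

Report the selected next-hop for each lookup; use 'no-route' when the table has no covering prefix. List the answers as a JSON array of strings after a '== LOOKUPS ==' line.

Process each operation:
  + 227.62.22.224/28 (H0) depth=28
  + 220.94.23.0/24 (H2) depth=24
  Q 227.62.22.228: descend 1110001100111110000101101110 ; hops seen [H0] ; pick H0
  + 106.209.174.208/28 (H4) depth=28
  + 176.0.0.0/4 (H7) depth=4
  Q 19.136.36.43: descend 0 ; hops seen [∅] ; pick no-route
  + 220.94.16.0/20 (H1) depth=20
  + 184.0.0.0/8 (H3) depth=8
  + 227.62.22.192/26 (H1) depth=26
  + 227.62.22.232/32 (H6) depth=32
  Q 227.62.22.195: descend 11100011001111100001011011 ; hops seen [H1] ; pick H1
  - 176.0.0.0/4 clear@4
  Q 220.94.22.182: descend 11011100010111100001011 ; hops seen [H1] ; pick H1
  - 184.0.0.0/8 clear@8
  + 184.170.0.0/17 (H4) depth=17
  Q 227.62.22.232: descend 11100011001111100001011011101000 ; hops seen [H1,H0,H6] ; pick H6
  + 227.48.0.0/12 (H5) depth=12
  + 184.170.94.240/29 (H6) depth=29
  Q 220.94.16.34: descend 110111000101111000010 ; hops seen [H1] ; pick H1
  + 220.94.23.128/28 (H1) depth=28
  Q 184.170.94.241: descend 10111000101010100101111011110 ; hops seen [H4,H6] ; pick H6
  Q 220.94.23.2: descend 110111000101111000010111 ; hops seen [H1,H2] ; pick H2
  Q 184.170.94.240: descend 10111000101010100101111011110 ; hops seen [H4,H6] ; pick H6
  - 227.62.22.224/28 clear@28
  Q 184.170.119.198: descend 101110001010101001 ; hops seen [H4] ; pick H4
  + 227.62.22.224/28 (H0) depth=28
  + 220.94.0.0/16 (H2) depth=16
  + 0.0.0.0/0 (H7) depth=0
  + 106.209.174.208/28 (H2) depth=28
  Q 227.62.22.232: descend 11100011001111100001011011101000 ; hops seen [H7,H5,H1,H0,H6] ; pick H6
  Q 220.94.23.0: descend 110111000101111000010111 ; hops seen [H7,H2,H1,H2] ; pick H2
  - 220.94.23.0/24 clear@24
  Q 184.170.94.240: descend 10111000101010100101111011110 ; hops seen [H7,H4,H6] ; pick H6
  + 106.0.0.0/8 (H4) depth=8

== LOOKUPS ==
["H0","no-route","H1","H1","H6","H1","H6","H2","H6","H4","H6","H2","H6"]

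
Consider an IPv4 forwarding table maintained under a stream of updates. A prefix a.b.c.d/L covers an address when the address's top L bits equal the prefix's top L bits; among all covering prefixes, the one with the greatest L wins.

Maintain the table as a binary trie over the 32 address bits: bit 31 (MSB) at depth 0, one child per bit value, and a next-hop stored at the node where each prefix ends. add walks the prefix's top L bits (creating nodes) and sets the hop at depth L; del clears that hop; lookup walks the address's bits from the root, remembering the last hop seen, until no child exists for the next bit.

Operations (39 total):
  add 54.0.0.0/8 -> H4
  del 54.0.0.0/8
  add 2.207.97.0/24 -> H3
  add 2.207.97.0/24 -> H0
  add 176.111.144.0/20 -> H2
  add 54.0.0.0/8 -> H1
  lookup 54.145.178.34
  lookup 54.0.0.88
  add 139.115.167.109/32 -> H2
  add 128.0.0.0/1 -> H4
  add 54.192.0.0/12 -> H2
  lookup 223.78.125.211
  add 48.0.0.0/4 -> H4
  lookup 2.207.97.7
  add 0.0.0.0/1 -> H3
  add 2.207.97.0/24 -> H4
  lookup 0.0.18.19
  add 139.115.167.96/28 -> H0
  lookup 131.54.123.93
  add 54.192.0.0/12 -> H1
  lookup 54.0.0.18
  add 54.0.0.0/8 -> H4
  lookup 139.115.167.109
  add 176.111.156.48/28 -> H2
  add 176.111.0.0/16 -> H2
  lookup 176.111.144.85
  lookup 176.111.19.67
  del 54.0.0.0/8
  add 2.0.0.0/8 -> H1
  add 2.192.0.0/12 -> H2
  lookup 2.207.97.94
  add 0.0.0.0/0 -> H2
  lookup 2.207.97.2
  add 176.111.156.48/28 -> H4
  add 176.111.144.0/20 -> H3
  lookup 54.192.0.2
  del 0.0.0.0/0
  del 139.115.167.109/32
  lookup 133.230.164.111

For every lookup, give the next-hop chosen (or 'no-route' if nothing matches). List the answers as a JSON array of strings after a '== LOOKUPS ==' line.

Apply in order:
  add 54.0.0.0/8 -> H4 at depth 8
  - 54.0.0.0/8 clear@8
  add 2.207.97.0/24 -> H3 at depth 24
  add 2.207.97.0/24 -> H0 at depth 24
  add 176.111.144.0/20 -> H2 at depth 20
  add 54.0.0.0/8 -> H1 at depth 8
  ? 54.145.178.34  path d0:-→d1:-→d2:-→d3:-→d4:-→d5:-→d6:-→d7:-→d8:H1  best=H1
  ? 54.0.0.88  path d0:-→d1:-→d2:-→d3:-→d4:-→d5:-→d6:-→d7:-→d8:H1  best=H1
  add 139.115.167.109/32 -> H2 at depth 32
  add 128.0.0.0/1 -> H4 at depth 1
  add 54.192.0.0/12 -> H2 at depth 12
  ? 223.78.125.211  path d0:-→d1:H4  best=H4
  add 48.0.0.0/4 -> H4 at depth 4
  ? 2.207.97.7  path d0:-→d1:-→d2:-→d3:-→d4:-→d5:-→d6:-→d7:-→d8:-→d9:-→d10:-→d11:-→d12:-→d13:-→d14:-→d15:-→d16:-→d17:-→d18:-→d19:-→d20:-→d21:-→d22:-→d23:-→d24:H0  best=H0
  add 0.0.0.0/1 -> H3 at depth 1
  add 2.207.97.0/24 -> H4 at depth 24
  ? 0.0.18.19  path d0:-→d1:H3→d2:-→d3:-→d4:-→d5:-→d6:-  best=H3
  add 139.115.167.96/28 -> H0 at depth 28
  ? 131.54.123.93  path d0:-→d1:H4→d2:-→d3:-→d4:-  best=H4
  add 54.192.0.0/12 -> H1 at depth 12
  ? 54.0.0.18  path d0:-→d1:H3→d2:-→d3:-→d4:H4→d5:-→d6:-→d7:-→d8:H1  best=H1
  add 54.0.0.0/8 -> H4 at depth 8
  ? 139.115.167.109  path d0:-→d1:H4→d2:-→d3:-→d4:-→d5:-→d6:-→d7:-→d8:-→d9:-→d10:-→d11:-→d12:-→d13:-→d14:-→d15:-→d16:-→d17:-→d18:-→d19:-→d20:-→d21:-→d22:-→d23:-→d24:-→d25:-→d26:-→d27:-→d28:H0→d29:-→d30:-→d31:-→d32:H2  best=H2
  add 176.111.156.48/28 -> H2 at depth 28
  add 176.111.0.0/16 -> H2 at depth 16
  ? 176.111.144.85  path d0:-→d1:H4→d2:-→d3:-→d4:-→d5:-→d6:-→d7:-→d8:-→d9:-→d10:-→d11:-→d12:-→d13:-→d14:-→d15:-→d16:H2→d17:-→d18:-→d19:-→d20:H2  best=H2
  ? 176.111.19.67  path d0:-→d1:H4→d2:-→d3:-→d4:-→d5:-→d6:-→d7:-→d8:-→d9:-→d10:-→d11:-→d12:-→d13:-→d14:-→d15:-→d16:H2  best=H2
  - 54.0.0.0/8 clear@8
  add 2.0.0.0/8 -> H1 at depth 8
  add 2.192.0.0/12 -> H2 at depth 12
  ? 2.207.97.94  path d0:-→d1:H3→d2:-→d3:-→d4:-→d5:-→d6:-→d7:-→d8:H1→d9:-→d10:-→d11:-→d12:H2→d13:-→d14:-→d15:-→d16:-→d17:-→d18:-→d19:-→d20:-→d21:-→d22:-→d23:-→d24:H4  best=H4
  add 0.0.0.0/0 -> H2 at depth 0
  ? 2.207.97.2  path d0:H2→d1:H3→d2:-→d3:-→d4:-→d5:-→d6:-→d7:-→d8:H1→d9:-→d10:-→d11:-→d12:H2→d13:-→d14:-→d15:-→d16:-→d17:-→d18:-→d19:-→d20:-→d21:-→d22:-→d23:-→d24:H4  best=H4
  add 176.111.156.48/28 -> H4 at depth 28
  add 176.111.144.0/20 -> H3 at depth 20
  ? 54.192.0.2  path d0:H2→d1:H3→d2:-→d3:-→d4:H4→d5:-→d6:-→d7:-→d8:-→d9:-→d10:-→d11:-→d12:H1  best=H1
  - 0.0.0.0/0 clear@0
  - 139.115.167.109/32 clear@32
  ? 133.230.164.111  path d0:-→d1:H4→d2:-→d3:-→d4:-  best=H4

== LOOKUPS ==
["H1","H1","H4","H0","H3","H4","H1","H2","H2","H2","H4","H4","H1","H4"]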